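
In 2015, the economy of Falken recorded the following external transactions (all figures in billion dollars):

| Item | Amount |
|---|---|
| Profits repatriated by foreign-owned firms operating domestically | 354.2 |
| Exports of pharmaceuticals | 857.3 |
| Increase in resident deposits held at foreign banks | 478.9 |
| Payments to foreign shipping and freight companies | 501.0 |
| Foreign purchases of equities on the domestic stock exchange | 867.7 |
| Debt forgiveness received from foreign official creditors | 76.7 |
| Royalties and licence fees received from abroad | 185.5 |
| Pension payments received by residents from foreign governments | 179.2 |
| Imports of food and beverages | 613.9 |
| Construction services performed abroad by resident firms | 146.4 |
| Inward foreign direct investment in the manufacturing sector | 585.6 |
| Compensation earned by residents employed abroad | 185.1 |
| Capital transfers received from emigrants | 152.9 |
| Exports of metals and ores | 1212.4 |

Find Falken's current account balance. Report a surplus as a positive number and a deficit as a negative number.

Goods: 857.3 - 613.9 + 1212.4 = 1455.8
Services: -501.0 + 185.5 + 146.4 = -169.1
Primary income: 185.1 - 354.2 = -169.1
Secondary income: 179.2
Current account = 1455.8 + (-169.1) + (-169.1) + 179.2 = 1296.8
(Excluded from the current account — financial account: increase in resident deposits held at foreign banks 478.9, foreign purchases of equities on the domestic stock exchange 867.7, inward foreign direct investment in the manufacturing sector 585.6; capital account: debt forgiveness received from foreign official creditors 76.7, capital transfers received from emigrants 152.9.)

1296.8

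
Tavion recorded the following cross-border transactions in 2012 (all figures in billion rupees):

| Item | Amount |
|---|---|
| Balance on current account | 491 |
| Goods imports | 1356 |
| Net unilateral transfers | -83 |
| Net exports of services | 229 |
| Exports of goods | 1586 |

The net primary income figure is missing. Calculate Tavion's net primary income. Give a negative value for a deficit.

115

Current account = goods balance + services balance + net primary income + net secondary income
Sum of the known components = 376
Net primary income = CA - (known components) = 491 - 376 = 115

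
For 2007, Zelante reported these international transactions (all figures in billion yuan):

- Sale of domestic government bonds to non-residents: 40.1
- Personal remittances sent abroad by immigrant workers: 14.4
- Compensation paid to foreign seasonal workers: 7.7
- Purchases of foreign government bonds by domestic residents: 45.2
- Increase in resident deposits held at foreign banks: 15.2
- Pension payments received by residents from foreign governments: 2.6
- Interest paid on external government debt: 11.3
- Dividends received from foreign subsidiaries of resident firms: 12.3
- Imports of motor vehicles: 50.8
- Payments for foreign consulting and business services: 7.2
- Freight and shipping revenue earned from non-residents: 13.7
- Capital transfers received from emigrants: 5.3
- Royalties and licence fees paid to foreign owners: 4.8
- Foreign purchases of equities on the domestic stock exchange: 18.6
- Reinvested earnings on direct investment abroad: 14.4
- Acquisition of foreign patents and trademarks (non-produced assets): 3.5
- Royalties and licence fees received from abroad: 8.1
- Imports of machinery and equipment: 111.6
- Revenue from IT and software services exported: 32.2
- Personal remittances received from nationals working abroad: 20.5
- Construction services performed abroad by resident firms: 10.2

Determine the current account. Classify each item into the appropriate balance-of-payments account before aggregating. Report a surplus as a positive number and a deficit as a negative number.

-93.8

Goods: -111.6 - 50.8 = -162.4
Services: 32.2 - 7.2 - 4.8 + 8.1 + 13.7 + 10.2 = 52.2
Primary income: -11.3 + 14.4 + 12.3 - 7.7 = 7.7
Secondary income: -14.4 + 2.6 + 20.5 = 8.7
Current account = (-162.4) + 52.2 + 7.7 + 8.7 = -93.8
(Excluded from the current account — financial account: sale of domestic government bonds to non-residents 40.1, purchases of foreign government bonds by domestic residents 45.2, increase in resident deposits held at foreign banks 15.2, foreign purchases of equities on the domestic stock exchange 18.6; capital account: capital transfers received from emigrants 5.3, acquisition of foreign patents and trademarks (non-produced assets) 3.5.)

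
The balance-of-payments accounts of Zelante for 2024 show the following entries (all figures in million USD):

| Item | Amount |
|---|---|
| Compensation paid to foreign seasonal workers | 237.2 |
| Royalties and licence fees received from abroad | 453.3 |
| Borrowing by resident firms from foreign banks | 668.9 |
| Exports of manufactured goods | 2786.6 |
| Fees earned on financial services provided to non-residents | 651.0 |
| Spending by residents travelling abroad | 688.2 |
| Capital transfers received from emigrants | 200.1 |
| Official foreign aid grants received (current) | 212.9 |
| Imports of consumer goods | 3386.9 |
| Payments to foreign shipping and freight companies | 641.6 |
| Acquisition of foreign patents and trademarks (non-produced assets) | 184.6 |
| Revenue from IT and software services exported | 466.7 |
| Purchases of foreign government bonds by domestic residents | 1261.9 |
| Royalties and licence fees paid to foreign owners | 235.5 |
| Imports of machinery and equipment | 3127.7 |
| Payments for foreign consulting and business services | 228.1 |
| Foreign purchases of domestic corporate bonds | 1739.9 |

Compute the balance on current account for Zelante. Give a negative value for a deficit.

-3974.7

Goods: -3386.9 - 3127.7 + 2786.6 = -3728.0
Services: -641.6 - 688.2 - 235.5 + 453.3 + 466.7 + 651.0 - 228.1 = -222.4
Primary income: -237.2
Secondary income: 212.9
Current account = (-3728.0) + (-222.4) + (-237.2) + 212.9 = -3974.7
(Excluded from the current account — financial account: borrowing by resident firms from foreign banks 668.9, purchases of foreign government bonds by domestic residents 1261.9, foreign purchases of domestic corporate bonds 1739.9; capital account: capital transfers received from emigrants 200.1, acquisition of foreign patents and trademarks (non-produced assets) 184.6.)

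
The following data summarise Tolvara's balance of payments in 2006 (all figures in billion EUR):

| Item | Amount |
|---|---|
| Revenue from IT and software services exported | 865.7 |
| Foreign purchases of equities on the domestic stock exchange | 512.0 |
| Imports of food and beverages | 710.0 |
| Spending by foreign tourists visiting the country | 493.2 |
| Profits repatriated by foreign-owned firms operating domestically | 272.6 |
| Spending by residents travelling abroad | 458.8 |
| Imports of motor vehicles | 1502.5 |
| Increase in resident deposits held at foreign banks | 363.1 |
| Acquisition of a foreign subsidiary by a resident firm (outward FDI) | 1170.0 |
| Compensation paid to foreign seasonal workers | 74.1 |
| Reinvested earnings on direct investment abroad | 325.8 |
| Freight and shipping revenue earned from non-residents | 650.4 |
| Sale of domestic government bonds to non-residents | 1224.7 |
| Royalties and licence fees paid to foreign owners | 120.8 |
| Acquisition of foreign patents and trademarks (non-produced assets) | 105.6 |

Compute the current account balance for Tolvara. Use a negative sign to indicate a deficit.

Goods: -1502.5 - 710.0 = -2212.5
Services: -120.8 + 493.2 - 458.8 + 650.4 + 865.7 = 1429.7
Primary income: -272.6 - 74.1 + 325.8 = -20.9
Current account = (-2212.5) + 1429.7 + (-20.9) = -803.7
(Excluded from the current account — financial account: foreign purchases of equities on the domestic stock exchange 512.0, increase in resident deposits held at foreign banks 363.1, acquisition of a foreign subsidiary by a resident firm (outward FDI) 1170.0, sale of domestic government bonds to non-residents 1224.7; capital account: acquisition of foreign patents and trademarks (non-produced assets) 105.6.)

-803.7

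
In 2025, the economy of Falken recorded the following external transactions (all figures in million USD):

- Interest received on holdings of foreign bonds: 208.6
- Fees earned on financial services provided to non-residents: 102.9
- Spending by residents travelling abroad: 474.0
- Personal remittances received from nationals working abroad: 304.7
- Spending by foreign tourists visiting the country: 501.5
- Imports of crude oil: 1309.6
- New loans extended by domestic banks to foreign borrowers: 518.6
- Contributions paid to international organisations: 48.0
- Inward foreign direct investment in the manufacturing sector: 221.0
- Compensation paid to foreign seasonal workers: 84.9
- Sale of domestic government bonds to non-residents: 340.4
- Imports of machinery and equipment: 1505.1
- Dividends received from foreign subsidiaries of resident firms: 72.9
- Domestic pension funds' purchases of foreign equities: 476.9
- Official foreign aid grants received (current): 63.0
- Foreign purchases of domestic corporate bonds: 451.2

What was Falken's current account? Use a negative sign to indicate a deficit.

-2168.0

Goods: -1505.1 - 1309.6 = -2814.7
Services: 501.5 + 102.9 - 474.0 = 130.4
Primary income: -84.9 + 208.6 + 72.9 = 196.6
Secondary income: 63.0 + 304.7 - 48.0 = 319.7
Current account = (-2814.7) + 130.4 + 196.6 + 319.7 = -2168.0
(Excluded from the current account — financial account: new loans extended by domestic banks to foreign borrowers 518.6, inward foreign direct investment in the manufacturing sector 221.0, sale of domestic government bonds to non-residents 340.4, domestic pension funds' purchases of foreign equities 476.9, foreign purchases of domestic corporate bonds 451.2.)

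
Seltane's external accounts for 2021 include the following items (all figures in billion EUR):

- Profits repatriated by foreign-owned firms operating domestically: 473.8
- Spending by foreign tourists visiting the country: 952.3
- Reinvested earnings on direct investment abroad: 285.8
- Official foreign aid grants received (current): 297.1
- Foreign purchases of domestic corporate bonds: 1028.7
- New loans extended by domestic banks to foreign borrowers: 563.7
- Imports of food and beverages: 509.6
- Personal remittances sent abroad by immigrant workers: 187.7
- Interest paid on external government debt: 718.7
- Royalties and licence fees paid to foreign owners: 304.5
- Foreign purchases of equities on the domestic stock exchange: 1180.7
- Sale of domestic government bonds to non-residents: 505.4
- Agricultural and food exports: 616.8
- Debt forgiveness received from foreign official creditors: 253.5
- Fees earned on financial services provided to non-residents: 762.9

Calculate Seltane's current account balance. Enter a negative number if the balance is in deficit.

720.6

Goods: -509.6 + 616.8 = 107.2
Services: -304.5 + 952.3 + 762.9 = 1410.7
Primary income: -473.8 - 718.7 + 285.8 = -906.7
Secondary income: 297.1 - 187.7 = 109.4
Current account = 107.2 + 1410.7 + (-906.7) + 109.4 = 720.6
(Excluded from the current account — financial account: foreign purchases of domestic corporate bonds 1028.7, new loans extended by domestic banks to foreign borrowers 563.7, foreign purchases of equities on the domestic stock exchange 1180.7, sale of domestic government bonds to non-residents 505.4; capital account: debt forgiveness received from foreign official creditors 253.5.)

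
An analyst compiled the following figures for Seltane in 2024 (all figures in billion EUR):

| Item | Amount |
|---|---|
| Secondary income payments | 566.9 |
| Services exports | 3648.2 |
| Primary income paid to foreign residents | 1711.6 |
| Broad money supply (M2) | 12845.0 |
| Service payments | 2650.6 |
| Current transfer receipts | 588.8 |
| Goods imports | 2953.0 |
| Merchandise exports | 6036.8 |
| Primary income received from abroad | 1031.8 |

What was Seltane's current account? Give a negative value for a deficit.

Goods balance = 6036.8 - 2953.0 = 3083.8
Services balance = 3648.2 - 2650.6 = 997.6
Trade balance (goods + services) = 3083.8 + 997.6 = 4081.4
Net primary income = 1031.8 - 1711.6 = -679.8
Net secondary income = 588.8 - 566.9 = 21.9
Current account = 4081.4 + (-679.8) + 21.9 = 3423.5

3423.5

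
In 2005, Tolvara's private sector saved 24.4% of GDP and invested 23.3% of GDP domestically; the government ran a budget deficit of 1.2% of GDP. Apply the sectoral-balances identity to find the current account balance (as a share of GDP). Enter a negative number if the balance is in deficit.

-0.1

By the sectoral-balances identity, CA = (S_private - I) + (T - G).
Private balance = 24.4 - 23.3 = 1.1
Government balance (T - G) = -1.2
CA = 1.1 + (-1.2) = -0.1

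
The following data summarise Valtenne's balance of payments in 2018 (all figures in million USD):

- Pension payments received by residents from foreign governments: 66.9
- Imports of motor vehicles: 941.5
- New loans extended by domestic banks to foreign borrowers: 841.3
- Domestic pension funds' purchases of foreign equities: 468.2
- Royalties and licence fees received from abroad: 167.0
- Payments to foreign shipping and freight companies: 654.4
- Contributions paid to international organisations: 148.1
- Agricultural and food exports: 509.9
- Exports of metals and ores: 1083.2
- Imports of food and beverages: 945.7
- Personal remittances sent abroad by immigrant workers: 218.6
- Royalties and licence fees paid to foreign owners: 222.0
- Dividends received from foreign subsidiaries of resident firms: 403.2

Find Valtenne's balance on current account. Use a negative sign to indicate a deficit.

Goods: -941.5 - 945.7 + 1083.2 + 509.9 = -294.1
Services: 167.0 - 222.0 - 654.4 = -709.4
Primary income: 403.2
Secondary income: -148.1 + 66.9 - 218.6 = -299.8
Current account = (-294.1) + (-709.4) + 403.2 + (-299.8) = -900.1
(Excluded from the current account — financial account: new loans extended by domestic banks to foreign borrowers 841.3, domestic pension funds' purchases of foreign equities 468.2.)

-900.1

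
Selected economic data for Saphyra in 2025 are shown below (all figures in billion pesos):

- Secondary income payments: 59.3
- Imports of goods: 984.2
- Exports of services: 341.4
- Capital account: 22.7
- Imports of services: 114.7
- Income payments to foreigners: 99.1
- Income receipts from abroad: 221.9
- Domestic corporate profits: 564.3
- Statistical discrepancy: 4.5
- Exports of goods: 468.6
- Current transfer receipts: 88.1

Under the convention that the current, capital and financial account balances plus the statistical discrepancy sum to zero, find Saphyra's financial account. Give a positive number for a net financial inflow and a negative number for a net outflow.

Goods balance = 468.6 - 984.2 = -515.6
Services balance = 341.4 - 114.7 = 226.7
Trade balance (goods + services) = -515.6 + 226.7 = -288.9
Net primary income = 221.9 - 99.1 = 122.8
Net secondary income = 88.1 - 59.3 = 28.8
Current account = -288.9 + 122.8 + 28.8 = -137.3
Financial account = -(-137.3 + 22.7 + 4.5) = 110.1

110.1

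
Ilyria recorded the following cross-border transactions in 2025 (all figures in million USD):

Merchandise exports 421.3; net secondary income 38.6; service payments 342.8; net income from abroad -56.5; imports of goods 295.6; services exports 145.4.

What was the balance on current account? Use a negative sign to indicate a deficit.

-89.6

Goods balance = 421.3 - 295.6 = 125.7
Services balance = 145.4 - 342.8 = -197.4
Trade balance (goods + services) = 125.7 + (-197.4) = -71.7
Net primary income = -56.5
Net secondary income = 38.6
Current account = -71.7 + (-56.5) + 38.6 = -89.6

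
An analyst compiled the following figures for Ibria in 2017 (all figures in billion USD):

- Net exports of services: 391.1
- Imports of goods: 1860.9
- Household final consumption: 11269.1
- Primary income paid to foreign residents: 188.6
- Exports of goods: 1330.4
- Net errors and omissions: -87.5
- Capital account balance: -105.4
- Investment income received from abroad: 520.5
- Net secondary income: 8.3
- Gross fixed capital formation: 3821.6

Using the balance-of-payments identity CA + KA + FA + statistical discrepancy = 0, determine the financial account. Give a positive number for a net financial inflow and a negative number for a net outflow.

-7.9

Goods balance = 1330.4 - 1860.9 = -530.5
Services balance = 391.1
Trade balance (goods + services) = -530.5 + 391.1 = -139.4
Net primary income = 520.5 - 188.6 = 331.9
Net secondary income = 8.3
Current account = -139.4 + 331.9 + 8.3 = 200.8
Financial account = -(200.8 + (-105.4) + (-87.5)) = -7.9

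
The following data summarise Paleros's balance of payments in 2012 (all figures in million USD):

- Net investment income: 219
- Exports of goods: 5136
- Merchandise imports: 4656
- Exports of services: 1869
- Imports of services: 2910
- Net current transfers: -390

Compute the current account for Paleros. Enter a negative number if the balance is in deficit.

Goods balance = 5136 - 4656 = 480
Services balance = 1869 - 2910 = -1041
Trade balance (goods + services) = 480 + (-1041) = -561
Net primary income = 219
Net secondary income = -390
Current account = -561 + 219 + (-390) = -732

-732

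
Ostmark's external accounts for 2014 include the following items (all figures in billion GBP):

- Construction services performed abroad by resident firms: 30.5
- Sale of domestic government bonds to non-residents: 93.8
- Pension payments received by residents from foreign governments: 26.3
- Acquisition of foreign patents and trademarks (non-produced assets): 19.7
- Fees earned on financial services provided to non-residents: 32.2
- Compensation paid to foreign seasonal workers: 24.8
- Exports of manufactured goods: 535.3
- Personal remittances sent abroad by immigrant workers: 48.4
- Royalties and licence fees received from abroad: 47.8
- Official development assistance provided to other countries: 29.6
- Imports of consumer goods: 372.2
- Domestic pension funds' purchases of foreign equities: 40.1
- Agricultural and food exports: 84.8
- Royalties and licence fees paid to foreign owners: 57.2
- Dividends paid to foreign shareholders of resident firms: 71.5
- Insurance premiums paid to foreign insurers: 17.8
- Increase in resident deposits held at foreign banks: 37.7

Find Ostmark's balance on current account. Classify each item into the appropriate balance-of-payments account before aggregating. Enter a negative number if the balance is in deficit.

135.4

Goods: 535.3 - 372.2 + 84.8 = 247.9
Services: 30.5 + 32.2 - 17.8 + 47.8 - 57.2 = 35.5
Primary income: -71.5 - 24.8 = -96.3
Secondary income: -48.4 + 26.3 - 29.6 = -51.7
Current account = 247.9 + 35.5 + (-96.3) + (-51.7) = 135.4
(Excluded from the current account — financial account: sale of domestic government bonds to non-residents 93.8, domestic pension funds' purchases of foreign equities 40.1, increase in resident deposits held at foreign banks 37.7; capital account: acquisition of foreign patents and trademarks (non-produced assets) 19.7.)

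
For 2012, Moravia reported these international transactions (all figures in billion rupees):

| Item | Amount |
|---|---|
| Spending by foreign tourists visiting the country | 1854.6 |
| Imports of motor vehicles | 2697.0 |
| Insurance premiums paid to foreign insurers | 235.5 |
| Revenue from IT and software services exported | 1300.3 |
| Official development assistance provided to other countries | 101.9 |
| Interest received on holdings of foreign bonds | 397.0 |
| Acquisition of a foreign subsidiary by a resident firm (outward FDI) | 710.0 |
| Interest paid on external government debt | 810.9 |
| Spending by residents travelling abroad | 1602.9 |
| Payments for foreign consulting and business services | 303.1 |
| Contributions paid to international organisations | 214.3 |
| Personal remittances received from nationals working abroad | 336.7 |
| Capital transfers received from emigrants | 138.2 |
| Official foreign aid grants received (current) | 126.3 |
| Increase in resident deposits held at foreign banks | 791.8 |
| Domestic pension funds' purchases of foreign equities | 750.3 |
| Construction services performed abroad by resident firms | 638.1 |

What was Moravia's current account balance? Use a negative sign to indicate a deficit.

-1312.6

Goods: -2697.0
Services: -1602.9 + 638.1 + 1300.3 - 235.5 + 1854.6 - 303.1 = 1651.5
Primary income: 397.0 - 810.9 = -413.9
Secondary income: 126.3 + 336.7 - 101.9 - 214.3 = 146.8
Current account = (-2697.0) + 1651.5 + (-413.9) + 146.8 = -1312.6
(Excluded from the current account — financial account: acquisition of a foreign subsidiary by a resident firm (outward FDI) 710.0, increase in resident deposits held at foreign banks 791.8, domestic pension funds' purchases of foreign equities 750.3; capital account: capital transfers received from emigrants 138.2.)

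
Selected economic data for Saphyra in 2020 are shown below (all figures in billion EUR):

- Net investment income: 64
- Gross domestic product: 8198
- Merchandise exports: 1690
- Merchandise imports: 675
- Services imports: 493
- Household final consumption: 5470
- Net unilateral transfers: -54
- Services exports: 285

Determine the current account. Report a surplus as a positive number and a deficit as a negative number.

817

Goods balance = 1690 - 675 = 1015
Services balance = 285 - 493 = -208
Trade balance (goods + services) = 1015 + (-208) = 807
Net primary income = 64
Net secondary income = -54
Current account = 807 + 64 + (-54) = 817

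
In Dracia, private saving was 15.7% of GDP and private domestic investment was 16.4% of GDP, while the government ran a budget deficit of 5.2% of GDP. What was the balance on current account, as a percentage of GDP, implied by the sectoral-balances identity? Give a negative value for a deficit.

By the sectoral-balances identity, CA = (S_private - I) + (T - G).
Private balance = 15.7 - 16.4 = -0.7
Government balance (T - G) = -5.2
CA = -0.7 + (-5.2) = -5.9

-5.9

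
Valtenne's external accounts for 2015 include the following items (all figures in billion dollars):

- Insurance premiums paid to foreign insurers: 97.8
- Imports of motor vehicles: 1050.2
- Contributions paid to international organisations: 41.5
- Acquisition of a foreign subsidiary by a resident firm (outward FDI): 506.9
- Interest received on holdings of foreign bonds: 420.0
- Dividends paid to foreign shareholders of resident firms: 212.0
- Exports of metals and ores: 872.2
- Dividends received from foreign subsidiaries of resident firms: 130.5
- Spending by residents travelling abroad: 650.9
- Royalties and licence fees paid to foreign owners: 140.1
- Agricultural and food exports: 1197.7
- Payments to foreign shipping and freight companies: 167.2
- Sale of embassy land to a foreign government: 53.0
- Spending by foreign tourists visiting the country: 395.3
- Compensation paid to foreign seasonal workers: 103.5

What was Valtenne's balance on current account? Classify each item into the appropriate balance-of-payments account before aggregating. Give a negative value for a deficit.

Goods: 1197.7 - 1050.2 + 872.2 = 1019.7
Services: -97.8 - 650.9 - 167.2 - 140.1 + 395.3 = -660.7
Primary income: 420.0 - 103.5 + 130.5 - 212.0 = 235.0
Secondary income: -41.5
Current account = 1019.7 + (-660.7) + 235.0 + (-41.5) = 552.5
(Excluded from the current account — financial account: acquisition of a foreign subsidiary by a resident firm (outward FDI) 506.9; capital account: sale of embassy land to a foreign government 53.0.)

552.5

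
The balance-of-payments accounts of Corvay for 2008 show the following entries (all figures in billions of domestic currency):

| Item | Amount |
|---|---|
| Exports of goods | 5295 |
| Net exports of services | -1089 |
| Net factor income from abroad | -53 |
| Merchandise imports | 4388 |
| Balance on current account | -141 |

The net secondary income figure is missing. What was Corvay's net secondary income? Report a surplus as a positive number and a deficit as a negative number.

Current account = goods balance + services balance + net primary income + net secondary income
Sum of the known components = -235
Net secondary income = CA - (known components) = -141 - (-235) = 94

94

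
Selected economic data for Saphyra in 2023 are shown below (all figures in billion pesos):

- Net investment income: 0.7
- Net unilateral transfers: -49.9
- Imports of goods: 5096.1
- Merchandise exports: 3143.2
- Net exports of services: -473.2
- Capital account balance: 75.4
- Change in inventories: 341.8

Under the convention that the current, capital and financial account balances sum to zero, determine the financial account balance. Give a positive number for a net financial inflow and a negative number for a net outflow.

2399.9

Goods balance = 3143.2 - 5096.1 = -1952.9
Services balance = -473.2
Trade balance (goods + services) = -1952.9 + (-473.2) = -2426.1
Net primary income = 0.7
Net secondary income = -49.9
Current account = -2426.1 + 0.7 + (-49.9) = -2475.3
Financial account = -(-2475.3 + 75.4) = 2399.9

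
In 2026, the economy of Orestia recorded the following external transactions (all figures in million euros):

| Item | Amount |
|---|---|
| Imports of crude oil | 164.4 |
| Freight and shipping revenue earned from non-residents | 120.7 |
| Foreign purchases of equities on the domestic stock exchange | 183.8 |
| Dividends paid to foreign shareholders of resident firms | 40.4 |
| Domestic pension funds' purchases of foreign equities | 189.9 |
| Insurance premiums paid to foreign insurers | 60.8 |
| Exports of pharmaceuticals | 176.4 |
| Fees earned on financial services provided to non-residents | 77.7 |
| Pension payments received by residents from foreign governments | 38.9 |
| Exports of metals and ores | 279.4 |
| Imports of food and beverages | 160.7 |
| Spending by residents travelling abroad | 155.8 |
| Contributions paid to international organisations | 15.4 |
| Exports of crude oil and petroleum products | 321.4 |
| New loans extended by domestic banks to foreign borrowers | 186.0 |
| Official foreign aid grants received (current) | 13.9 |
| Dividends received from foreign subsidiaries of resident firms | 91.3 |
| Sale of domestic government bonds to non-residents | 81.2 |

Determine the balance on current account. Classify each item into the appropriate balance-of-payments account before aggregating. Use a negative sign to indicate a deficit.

522.2

Goods: 321.4 - 164.4 + 279.4 - 160.7 + 176.4 = 452.1
Services: 120.7 + 77.7 - 155.8 - 60.8 = -18.2
Primary income: 91.3 - 40.4 = 50.9
Secondary income: 38.9 + 13.9 - 15.4 = 37.4
Current account = 452.1 + (-18.2) + 50.9 + 37.4 = 522.2
(Excluded from the current account — financial account: foreign purchases of equities on the domestic stock exchange 183.8, domestic pension funds' purchases of foreign equities 189.9, new loans extended by domestic banks to foreign borrowers 186.0, sale of domestic government bonds to non-residents 81.2.)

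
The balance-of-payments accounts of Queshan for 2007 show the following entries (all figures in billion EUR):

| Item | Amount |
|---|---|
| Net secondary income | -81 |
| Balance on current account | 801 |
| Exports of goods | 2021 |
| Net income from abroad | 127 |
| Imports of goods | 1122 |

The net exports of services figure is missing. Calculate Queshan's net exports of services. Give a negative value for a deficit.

-144

Current account = goods balance + services balance + net primary income + net secondary income
Sum of the known components = 945
Net exports of services = CA - (known components) = 801 - 945 = -144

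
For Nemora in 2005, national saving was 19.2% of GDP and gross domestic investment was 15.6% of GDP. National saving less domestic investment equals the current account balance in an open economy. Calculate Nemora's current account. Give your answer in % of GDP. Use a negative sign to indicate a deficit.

3.6

S - I = CA (net lending to the rest of the world).
CA = S - I = 19.2 - 15.6 = 3.6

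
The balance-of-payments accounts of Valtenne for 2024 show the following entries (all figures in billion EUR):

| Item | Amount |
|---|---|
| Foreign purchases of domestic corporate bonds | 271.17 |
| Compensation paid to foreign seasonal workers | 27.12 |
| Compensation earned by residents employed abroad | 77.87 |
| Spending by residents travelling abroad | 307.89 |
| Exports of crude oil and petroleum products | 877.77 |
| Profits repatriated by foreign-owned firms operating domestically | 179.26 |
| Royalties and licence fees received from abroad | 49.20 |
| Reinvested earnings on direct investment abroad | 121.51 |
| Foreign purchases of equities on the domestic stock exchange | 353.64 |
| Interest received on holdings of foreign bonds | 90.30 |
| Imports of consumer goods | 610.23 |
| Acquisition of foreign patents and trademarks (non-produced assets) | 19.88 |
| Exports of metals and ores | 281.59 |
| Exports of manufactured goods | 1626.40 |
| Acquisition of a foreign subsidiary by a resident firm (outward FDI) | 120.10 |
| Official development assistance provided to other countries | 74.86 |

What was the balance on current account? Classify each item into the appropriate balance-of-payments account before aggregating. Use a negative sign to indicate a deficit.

Goods: 877.77 - 610.23 + 1626.40 + 281.59 = 2175.53
Services: -307.89 + 49.20 = -258.69
Primary income: 90.30 + 77.87 + 121.51 - 179.26 - 27.12 = 83.30
Secondary income: -74.86
Current account = 2175.53 + (-258.69) + 83.30 + (-74.86) = 1925.28
(Excluded from the current account — financial account: foreign purchases of domestic corporate bonds 271.17, foreign purchases of equities on the domestic stock exchange 353.64, acquisition of a foreign subsidiary by a resident firm (outward FDI) 120.10; capital account: acquisition of foreign patents and trademarks (non-produced assets) 19.88.)

1925.28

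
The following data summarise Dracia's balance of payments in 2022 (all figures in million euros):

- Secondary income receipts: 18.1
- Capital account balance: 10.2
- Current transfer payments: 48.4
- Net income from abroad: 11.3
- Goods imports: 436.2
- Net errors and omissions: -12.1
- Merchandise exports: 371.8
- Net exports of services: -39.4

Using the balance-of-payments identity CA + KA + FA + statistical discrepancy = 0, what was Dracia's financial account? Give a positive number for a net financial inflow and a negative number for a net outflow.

124.7

Goods balance = 371.8 - 436.2 = -64.4
Services balance = -39.4
Trade balance (goods + services) = -64.4 + (-39.4) = -103.8
Net primary income = 11.3
Net secondary income = 18.1 - 48.4 = -30.3
Current account = -103.8 + 11.3 + (-30.3) = -122.8
Financial account = -(-122.8 + 10.2 + (-12.1)) = 124.7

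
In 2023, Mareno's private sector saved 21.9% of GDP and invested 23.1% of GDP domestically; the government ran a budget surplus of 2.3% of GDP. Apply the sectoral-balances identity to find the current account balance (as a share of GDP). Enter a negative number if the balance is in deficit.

By the sectoral-balances identity, CA = (S_private - I) + (T - G).
Private balance = 21.9 - 23.1 = -1.2
Government balance (T - G) = 2.3
CA = -1.2 + 2.3 = 1.1

1.1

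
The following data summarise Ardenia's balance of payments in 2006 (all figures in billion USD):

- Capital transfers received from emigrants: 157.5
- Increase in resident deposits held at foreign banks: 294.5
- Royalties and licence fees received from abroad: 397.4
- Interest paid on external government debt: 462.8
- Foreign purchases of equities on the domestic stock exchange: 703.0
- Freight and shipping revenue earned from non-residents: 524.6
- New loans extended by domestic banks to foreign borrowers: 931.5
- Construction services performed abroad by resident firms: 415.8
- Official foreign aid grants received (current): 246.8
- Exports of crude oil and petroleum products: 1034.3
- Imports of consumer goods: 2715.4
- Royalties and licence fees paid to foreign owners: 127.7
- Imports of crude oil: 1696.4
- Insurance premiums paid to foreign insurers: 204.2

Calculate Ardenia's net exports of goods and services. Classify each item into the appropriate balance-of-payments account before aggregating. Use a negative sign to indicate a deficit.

Goods: -1696.4 + 1034.3 - 2715.4 = -3377.5
Services: -204.2 - 127.7 + 524.6 + 397.4 + 415.8 = 1005.9
Trade balance = -3377.5 + 1005.9 = -2371.6
(Excluded from the trade balance — capital account: capital transfers received from emigrants 157.5; financial account: increase in resident deposits held at foreign banks 294.5, foreign purchases of equities on the domestic stock exchange 703.0, new loans extended by domestic banks to foreign borrowers 931.5; primary income: interest paid on external government debt 462.8; secondary income: official foreign aid grants received (current) 246.8.)

-2371.6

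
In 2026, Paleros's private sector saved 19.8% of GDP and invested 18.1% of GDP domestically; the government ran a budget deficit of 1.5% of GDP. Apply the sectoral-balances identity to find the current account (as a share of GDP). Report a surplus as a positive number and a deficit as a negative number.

0.2

By the sectoral-balances identity, CA = (S_private - I) + (T - G).
Private balance = 19.8 - 18.1 = 1.7
Government balance (T - G) = -1.5
CA = 1.7 + (-1.5) = 0.2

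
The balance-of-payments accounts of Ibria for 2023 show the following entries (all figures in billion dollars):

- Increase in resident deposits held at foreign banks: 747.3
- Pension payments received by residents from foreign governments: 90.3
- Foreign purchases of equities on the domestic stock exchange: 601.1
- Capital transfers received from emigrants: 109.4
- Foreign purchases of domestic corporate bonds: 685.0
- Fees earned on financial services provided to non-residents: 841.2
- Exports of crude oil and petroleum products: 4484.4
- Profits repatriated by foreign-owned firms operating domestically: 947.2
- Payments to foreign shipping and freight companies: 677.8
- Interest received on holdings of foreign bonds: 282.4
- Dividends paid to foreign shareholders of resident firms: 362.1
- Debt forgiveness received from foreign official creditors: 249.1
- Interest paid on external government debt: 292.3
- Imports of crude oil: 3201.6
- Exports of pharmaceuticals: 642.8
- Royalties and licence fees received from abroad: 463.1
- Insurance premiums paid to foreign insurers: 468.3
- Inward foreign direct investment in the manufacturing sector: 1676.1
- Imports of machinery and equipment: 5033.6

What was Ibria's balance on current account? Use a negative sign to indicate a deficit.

-4178.7

Goods: -5033.6 + 4484.4 + 642.8 - 3201.6 = -3108.0
Services: -677.8 - 468.3 + 463.1 + 841.2 = 158.2
Primary income: -362.1 - 947.2 + 282.4 - 292.3 = -1319.2
Secondary income: 90.3
Current account = (-3108.0) + 158.2 + (-1319.2) + 90.3 = -4178.7
(Excluded from the current account — financial account: increase in resident deposits held at foreign banks 747.3, foreign purchases of equities on the domestic stock exchange 601.1, foreign purchases of domestic corporate bonds 685.0, inward foreign direct investment in the manufacturing sector 1676.1; capital account: capital transfers received from emigrants 109.4, debt forgiveness received from foreign official creditors 249.1.)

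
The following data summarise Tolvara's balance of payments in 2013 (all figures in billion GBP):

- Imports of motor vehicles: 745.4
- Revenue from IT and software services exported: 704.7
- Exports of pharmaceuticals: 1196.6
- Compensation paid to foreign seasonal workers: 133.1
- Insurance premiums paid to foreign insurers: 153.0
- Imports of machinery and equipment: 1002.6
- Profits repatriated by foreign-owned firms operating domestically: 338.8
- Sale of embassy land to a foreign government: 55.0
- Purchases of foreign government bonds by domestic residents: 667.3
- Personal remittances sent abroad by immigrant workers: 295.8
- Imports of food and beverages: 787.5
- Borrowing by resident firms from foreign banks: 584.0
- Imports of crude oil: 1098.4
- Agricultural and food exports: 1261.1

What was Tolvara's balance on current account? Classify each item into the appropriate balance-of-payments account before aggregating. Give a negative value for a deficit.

Goods: -745.4 - 1002.6 + 1196.6 - 1098.4 - 787.5 + 1261.1 = -1176.2
Services: -153.0 + 704.7 = 551.7
Primary income: -133.1 - 338.8 = -471.9
Secondary income: -295.8
Current account = (-1176.2) + 551.7 + (-471.9) + (-295.8) = -1392.2
(Excluded from the current account — capital account: sale of embassy land to a foreign government 55.0; financial account: purchases of foreign government bonds by domestic residents 667.3, borrowing by resident firms from foreign banks 584.0.)

-1392.2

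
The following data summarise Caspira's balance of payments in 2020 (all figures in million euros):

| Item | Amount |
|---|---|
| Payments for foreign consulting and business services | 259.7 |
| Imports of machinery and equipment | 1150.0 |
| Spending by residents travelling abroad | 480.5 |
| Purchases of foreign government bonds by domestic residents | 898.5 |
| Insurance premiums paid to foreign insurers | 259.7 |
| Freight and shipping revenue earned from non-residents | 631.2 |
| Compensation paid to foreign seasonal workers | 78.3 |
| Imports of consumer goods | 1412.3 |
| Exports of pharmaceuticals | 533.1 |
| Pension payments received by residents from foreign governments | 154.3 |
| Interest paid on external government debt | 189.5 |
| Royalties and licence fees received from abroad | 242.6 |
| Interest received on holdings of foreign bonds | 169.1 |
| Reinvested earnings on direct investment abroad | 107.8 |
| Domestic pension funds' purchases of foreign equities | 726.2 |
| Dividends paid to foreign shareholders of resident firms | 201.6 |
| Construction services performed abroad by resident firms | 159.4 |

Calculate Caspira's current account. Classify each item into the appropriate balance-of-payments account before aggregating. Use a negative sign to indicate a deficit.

-2034.1

Goods: -1412.3 - 1150.0 + 533.1 = -2029.2
Services: -259.7 - 259.7 + 242.6 + 631.2 + 159.4 - 480.5 = 33.3
Primary income: -201.6 + 169.1 - 189.5 + 107.8 - 78.3 = -192.5
Secondary income: 154.3
Current account = (-2029.2) + 33.3 + (-192.5) + 154.3 = -2034.1
(Excluded from the current account — financial account: purchases of foreign government bonds by domestic residents 898.5, domestic pension funds' purchases of foreign equities 726.2.)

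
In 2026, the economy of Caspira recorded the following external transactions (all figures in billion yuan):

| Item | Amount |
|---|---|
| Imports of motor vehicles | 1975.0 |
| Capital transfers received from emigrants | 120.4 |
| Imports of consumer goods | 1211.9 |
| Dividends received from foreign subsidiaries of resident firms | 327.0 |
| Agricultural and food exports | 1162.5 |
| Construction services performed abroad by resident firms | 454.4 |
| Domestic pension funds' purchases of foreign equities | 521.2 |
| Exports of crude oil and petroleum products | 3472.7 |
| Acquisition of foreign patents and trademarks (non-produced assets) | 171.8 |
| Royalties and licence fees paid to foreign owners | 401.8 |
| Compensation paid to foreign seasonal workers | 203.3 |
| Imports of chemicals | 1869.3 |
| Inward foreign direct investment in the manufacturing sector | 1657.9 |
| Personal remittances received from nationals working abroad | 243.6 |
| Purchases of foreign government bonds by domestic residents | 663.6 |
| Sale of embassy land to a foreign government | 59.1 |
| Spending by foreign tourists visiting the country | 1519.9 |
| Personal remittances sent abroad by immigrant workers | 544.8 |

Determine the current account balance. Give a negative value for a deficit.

974.0

Goods: 1162.5 - 1211.9 - 1869.3 + 3472.7 - 1975.0 = -421.0
Services: 454.4 + 1519.9 - 401.8 = 1572.5
Primary income: 327.0 - 203.3 = 123.7
Secondary income: -544.8 + 243.6 = -301.2
Current account = (-421.0) + 1572.5 + 123.7 + (-301.2) = 974.0
(Excluded from the current account — capital account: capital transfers received from emigrants 120.4, acquisition of foreign patents and trademarks (non-produced assets) 171.8, sale of embassy land to a foreign government 59.1; financial account: domestic pension funds' purchases of foreign equities 521.2, inward foreign direct investment in the manufacturing sector 1657.9, purchases of foreign government bonds by domestic residents 663.6.)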